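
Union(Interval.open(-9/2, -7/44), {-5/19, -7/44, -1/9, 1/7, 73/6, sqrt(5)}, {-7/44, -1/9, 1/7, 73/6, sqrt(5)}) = Union({-1/9, 1/7, 73/6, sqrt(5)}, Interval.Lopen(-9/2, -7/44))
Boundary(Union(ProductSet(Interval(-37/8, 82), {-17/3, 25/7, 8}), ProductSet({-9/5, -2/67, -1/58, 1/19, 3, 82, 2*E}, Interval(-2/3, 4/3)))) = Union(ProductSet({-9/5, -2/67, -1/58, 1/19, 3, 82, 2*E}, Interval(-2/3, 4/3)), ProductSet(Interval(-37/8, 82), {-17/3, 25/7, 8}))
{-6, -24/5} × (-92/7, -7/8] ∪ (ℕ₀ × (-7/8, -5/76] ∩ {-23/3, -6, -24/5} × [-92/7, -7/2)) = {-6, -24/5} × (-92/7, -7/8]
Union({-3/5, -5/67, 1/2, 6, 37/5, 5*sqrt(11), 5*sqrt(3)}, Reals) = Reals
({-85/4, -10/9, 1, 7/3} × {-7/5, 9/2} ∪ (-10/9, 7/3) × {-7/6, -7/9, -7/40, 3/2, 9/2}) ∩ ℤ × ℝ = ({1} × {-7/5, 9/2}) ∪ ({-1, 0, 1, 2} × {-7/6, -7/9, -7/40, 3/2, 9/2})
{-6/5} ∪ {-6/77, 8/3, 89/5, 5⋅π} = {-6/5, -6/77, 8/3, 89/5, 5⋅π}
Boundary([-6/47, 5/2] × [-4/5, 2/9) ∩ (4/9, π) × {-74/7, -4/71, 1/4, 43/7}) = [4/9, 5/2] × {-4/71}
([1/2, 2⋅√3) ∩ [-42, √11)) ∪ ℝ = (-∞, ∞)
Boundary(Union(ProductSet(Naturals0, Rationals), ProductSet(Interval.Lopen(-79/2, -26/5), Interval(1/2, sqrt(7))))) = Union(ProductSet(Complement(Naturals0, Interval.open(-79/2, -26/5)), Reals), ProductSet({-79/2, -26/5}, Interval(1/2, sqrt(7))), ProductSet(Interval(-79/2, -26/5), {1/2, sqrt(7)}), ProductSet(Naturals0, Union(Interval(-oo, 1/2), Interval(sqrt(7), oo))))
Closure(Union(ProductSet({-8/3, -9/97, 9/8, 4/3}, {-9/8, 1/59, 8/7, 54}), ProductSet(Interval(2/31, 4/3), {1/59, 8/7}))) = Union(ProductSet({-8/3, -9/97, 9/8, 4/3}, {-9/8, 1/59, 8/7, 54}), ProductSet(Interval(2/31, 4/3), {1/59, 8/7}))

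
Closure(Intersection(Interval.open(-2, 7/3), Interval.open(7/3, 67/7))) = EmptySet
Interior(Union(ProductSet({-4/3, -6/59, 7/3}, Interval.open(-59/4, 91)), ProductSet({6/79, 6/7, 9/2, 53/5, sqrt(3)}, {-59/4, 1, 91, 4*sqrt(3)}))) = EmptySet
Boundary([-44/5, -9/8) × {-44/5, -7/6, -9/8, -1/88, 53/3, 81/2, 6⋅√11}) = [-44/5, -9/8] × {-44/5, -7/6, -9/8, -1/88, 53/3, 81/2, 6⋅√11}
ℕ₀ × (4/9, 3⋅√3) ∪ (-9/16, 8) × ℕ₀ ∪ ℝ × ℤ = (ℝ × ℤ) ∪ (ℕ₀ × (4/9, 3⋅√3))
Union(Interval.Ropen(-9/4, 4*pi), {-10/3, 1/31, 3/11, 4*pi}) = Union({-10/3}, Interval(-9/4, 4*pi))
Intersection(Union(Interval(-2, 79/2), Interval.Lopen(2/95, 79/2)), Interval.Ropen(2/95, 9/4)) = Interval.Ropen(2/95, 9/4)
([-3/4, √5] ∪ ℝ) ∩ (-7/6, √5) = (-7/6, √5)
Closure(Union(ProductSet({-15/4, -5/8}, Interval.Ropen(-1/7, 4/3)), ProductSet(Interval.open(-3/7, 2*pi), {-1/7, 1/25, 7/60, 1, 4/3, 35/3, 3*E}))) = Union(ProductSet({-15/4, -5/8}, Interval(-1/7, 4/3)), ProductSet(Interval(-3/7, 2*pi), {-1/7, 1/25, 7/60, 1, 4/3, 35/3, 3*E}))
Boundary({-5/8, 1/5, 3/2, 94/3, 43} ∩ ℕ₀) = {43}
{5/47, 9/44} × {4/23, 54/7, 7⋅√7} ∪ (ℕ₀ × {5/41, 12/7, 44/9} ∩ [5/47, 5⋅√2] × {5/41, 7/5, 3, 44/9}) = ({1, 2, …, 7} × {5/41, 44/9}) ∪ ({5/47, 9/44} × {4/23, 54/7, 7⋅√7})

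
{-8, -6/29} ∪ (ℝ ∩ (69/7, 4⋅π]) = {-8, -6/29} ∪ (69/7, 4⋅π]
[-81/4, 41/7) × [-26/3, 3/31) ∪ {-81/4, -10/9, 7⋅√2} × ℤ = ({-81/4, -10/9, 7⋅√2} × ℤ) ∪ ([-81/4, 41/7) × [-26/3, 3/31))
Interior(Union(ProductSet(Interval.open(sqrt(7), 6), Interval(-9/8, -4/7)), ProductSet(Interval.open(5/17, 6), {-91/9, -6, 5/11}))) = ProductSet(Interval.open(sqrt(7), 6), Interval.open(-9/8, -4/7))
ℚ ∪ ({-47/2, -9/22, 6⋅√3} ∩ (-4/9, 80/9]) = ℚ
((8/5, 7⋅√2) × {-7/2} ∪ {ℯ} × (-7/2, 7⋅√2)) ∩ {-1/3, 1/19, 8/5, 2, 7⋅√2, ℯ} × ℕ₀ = {ℯ} × {0, 1, …, 9}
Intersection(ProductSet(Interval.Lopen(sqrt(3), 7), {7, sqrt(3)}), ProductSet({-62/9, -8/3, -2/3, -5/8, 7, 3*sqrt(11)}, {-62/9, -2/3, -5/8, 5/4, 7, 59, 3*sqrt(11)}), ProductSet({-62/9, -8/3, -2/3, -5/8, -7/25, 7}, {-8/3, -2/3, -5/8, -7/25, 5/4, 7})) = ProductSet({7}, {7})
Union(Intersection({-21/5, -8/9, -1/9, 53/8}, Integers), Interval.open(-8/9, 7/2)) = Interval.open(-8/9, 7/2)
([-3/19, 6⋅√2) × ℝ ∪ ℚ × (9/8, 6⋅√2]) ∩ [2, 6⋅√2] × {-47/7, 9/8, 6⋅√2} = ((ℚ ∩ [2, 6⋅√2]) × {6⋅√2}) ∪ ([2, 6⋅√2) × {-47/7, 9/8, 6⋅√2})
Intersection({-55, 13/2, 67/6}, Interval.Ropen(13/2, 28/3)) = {13/2}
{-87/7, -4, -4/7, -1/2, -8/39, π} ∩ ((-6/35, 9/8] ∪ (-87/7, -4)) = ∅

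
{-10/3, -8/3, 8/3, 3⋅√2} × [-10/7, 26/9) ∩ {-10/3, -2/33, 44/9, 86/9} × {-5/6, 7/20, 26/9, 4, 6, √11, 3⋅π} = {-10/3} × {-5/6, 7/20}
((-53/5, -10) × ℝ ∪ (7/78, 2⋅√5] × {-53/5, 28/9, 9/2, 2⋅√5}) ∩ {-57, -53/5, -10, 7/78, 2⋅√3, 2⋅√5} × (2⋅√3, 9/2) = {2⋅√3, 2⋅√5} × {2⋅√5}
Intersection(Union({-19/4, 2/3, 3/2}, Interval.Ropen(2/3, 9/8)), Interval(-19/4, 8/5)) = Union({-19/4, 3/2}, Interval.Ropen(2/3, 9/8))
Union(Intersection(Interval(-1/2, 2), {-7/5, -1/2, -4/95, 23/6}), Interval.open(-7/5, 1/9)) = Interval.open(-7/5, 1/9)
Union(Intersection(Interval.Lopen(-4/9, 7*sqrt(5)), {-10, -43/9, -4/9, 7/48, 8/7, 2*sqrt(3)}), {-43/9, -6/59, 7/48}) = {-43/9, -6/59, 7/48, 8/7, 2*sqrt(3)}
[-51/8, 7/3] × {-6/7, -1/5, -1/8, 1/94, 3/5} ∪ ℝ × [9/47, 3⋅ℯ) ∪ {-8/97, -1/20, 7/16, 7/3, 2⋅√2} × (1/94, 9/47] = (ℝ × [9/47, 3⋅ℯ)) ∪ ([-51/8, 7/3] × {-6/7, -1/5, -1/8, 1/94, 3/5}) ∪ ({-8/97, -1/20, 7/16, 7/3, 2⋅√2} × (1/94, 9/47])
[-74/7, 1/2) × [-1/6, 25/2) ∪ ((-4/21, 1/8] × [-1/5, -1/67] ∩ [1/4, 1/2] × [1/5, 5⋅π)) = [-74/7, 1/2) × [-1/6, 25/2)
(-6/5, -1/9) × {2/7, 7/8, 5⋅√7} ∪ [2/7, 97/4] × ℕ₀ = ([2/7, 97/4] × ℕ₀) ∪ ((-6/5, -1/9) × {2/7, 7/8, 5⋅√7})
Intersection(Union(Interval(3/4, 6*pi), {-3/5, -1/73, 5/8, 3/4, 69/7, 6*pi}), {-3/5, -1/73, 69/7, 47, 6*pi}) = {-3/5, -1/73, 69/7, 6*pi}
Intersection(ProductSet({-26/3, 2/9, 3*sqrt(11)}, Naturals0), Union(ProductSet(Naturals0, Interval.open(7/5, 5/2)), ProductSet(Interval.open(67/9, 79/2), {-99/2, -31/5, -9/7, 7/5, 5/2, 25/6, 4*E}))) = EmptySet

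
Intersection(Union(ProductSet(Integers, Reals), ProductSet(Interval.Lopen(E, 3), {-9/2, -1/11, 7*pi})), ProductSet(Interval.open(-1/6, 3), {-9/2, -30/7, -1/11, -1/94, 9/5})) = Union(ProductSet(Interval.open(E, 3), {-9/2, -1/11}), ProductSet(Range(0, 3, 1), {-9/2, -30/7, -1/11, -1/94, 9/5}))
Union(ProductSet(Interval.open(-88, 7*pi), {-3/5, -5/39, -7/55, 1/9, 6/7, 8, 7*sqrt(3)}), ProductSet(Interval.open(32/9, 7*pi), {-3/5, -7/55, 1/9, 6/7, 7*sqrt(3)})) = ProductSet(Interval.open(-88, 7*pi), {-3/5, -5/39, -7/55, 1/9, 6/7, 8, 7*sqrt(3)})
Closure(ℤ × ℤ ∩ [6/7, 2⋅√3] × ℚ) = {1, 2, 3} × ℤ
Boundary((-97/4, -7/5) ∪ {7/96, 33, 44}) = {-97/4, -7/5, 7/96, 33, 44}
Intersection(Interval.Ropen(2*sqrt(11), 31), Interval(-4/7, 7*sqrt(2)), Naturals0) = Range(7, 10, 1)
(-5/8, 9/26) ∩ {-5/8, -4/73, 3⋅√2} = {-4/73}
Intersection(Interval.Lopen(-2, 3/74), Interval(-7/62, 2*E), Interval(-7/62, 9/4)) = Interval(-7/62, 3/74)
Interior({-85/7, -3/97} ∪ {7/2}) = ∅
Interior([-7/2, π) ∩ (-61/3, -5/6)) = (-7/2, -5/6)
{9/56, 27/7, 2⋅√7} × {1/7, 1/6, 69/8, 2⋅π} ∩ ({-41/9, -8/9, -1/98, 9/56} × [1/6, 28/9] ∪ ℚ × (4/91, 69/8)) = {9/56, 27/7} × {1/7, 1/6, 2⋅π}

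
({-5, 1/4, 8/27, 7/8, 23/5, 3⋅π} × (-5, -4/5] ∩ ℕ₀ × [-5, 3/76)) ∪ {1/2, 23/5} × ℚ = {1/2, 23/5} × ℚ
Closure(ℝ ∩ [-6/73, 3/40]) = [-6/73, 3/40]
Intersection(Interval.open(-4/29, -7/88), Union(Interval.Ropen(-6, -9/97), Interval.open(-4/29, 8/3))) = Interval.open(-4/29, -7/88)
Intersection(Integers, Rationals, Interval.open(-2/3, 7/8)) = Range(0, 1, 1)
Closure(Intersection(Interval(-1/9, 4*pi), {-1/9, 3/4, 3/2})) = {-1/9, 3/4, 3/2}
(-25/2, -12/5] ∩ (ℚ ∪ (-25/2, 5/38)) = (-25/2, -12/5] ∪ (ℚ ∩ (-25/2, -12/5])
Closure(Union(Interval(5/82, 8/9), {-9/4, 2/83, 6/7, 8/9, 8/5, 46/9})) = Union({-9/4, 2/83, 8/5, 46/9}, Interval(5/82, 8/9))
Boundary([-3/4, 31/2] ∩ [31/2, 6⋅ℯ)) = {31/2}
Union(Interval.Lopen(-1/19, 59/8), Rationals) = Union(Interval(-1/19, 59/8), Rationals)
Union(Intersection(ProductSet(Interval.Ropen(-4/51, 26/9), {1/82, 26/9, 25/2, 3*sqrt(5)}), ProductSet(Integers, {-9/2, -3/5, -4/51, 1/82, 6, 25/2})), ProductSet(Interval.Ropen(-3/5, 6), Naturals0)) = Union(ProductSet(Interval.Ropen(-3/5, 6), Naturals0), ProductSet(Range(0, 3, 1), {1/82, 25/2}))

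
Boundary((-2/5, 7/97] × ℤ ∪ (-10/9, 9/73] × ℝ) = {-10/9, 9/73} × ℝ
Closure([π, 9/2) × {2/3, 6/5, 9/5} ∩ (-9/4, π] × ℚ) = {π} × {2/3, 6/5, 9/5}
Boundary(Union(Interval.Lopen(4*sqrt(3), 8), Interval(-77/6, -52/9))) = {-77/6, -52/9, 8, 4*sqrt(3)}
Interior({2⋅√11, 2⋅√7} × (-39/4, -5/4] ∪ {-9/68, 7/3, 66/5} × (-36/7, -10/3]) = ∅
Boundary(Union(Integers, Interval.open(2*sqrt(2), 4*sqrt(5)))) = Union(Complement(Integers, Interval.open(2*sqrt(2), 4*sqrt(5))), {2*sqrt(2), 4*sqrt(5)})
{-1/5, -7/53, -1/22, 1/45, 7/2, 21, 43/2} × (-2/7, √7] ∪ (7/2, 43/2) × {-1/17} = ((7/2, 43/2) × {-1/17}) ∪ ({-1/5, -7/53, -1/22, 1/45, 7/2, 21, 43/2} × (-2/7, √7])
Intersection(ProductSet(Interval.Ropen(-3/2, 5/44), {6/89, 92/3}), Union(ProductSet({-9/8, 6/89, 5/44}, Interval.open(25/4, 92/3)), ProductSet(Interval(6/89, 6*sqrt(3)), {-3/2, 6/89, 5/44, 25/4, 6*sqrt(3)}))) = ProductSet(Interval.Ropen(6/89, 5/44), {6/89})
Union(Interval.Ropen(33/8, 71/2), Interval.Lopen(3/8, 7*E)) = Interval.open(3/8, 71/2)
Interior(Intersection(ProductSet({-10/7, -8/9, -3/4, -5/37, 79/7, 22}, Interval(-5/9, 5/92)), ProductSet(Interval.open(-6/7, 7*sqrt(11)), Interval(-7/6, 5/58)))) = EmptySet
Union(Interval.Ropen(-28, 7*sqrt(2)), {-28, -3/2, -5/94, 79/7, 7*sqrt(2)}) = Union({79/7}, Interval(-28, 7*sqrt(2)))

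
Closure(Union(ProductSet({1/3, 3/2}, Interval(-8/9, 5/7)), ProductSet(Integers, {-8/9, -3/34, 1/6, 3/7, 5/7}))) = Union(ProductSet({1/3, 3/2}, Interval(-8/9, 5/7)), ProductSet(Integers, {-8/9, -3/34, 1/6, 3/7, 5/7}))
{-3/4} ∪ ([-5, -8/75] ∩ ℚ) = ℚ ∩ [-5, -8/75]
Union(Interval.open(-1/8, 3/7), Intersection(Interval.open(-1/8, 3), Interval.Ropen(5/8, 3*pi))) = Union(Interval.open(-1/8, 3/7), Interval.Ropen(5/8, 3))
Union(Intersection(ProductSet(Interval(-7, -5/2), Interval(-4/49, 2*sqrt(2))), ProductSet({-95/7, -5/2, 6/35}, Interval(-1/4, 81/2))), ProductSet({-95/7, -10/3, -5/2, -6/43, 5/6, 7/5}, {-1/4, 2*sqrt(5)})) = Union(ProductSet({-5/2}, Interval(-4/49, 2*sqrt(2))), ProductSet({-95/7, -10/3, -5/2, -6/43, 5/6, 7/5}, {-1/4, 2*sqrt(5)}))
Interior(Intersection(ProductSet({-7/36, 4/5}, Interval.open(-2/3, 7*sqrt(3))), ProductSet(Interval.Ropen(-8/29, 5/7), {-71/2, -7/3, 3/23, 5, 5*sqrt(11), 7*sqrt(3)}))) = EmptySet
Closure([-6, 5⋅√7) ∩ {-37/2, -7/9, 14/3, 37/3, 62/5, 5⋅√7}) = {-7/9, 14/3, 37/3, 62/5}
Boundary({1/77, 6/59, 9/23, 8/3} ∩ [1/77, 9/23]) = {1/77, 6/59, 9/23}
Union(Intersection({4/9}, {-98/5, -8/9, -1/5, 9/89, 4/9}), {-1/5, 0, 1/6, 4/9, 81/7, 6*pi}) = {-1/5, 0, 1/6, 4/9, 81/7, 6*pi}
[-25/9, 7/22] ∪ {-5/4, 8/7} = [-25/9, 7/22] ∪ {8/7}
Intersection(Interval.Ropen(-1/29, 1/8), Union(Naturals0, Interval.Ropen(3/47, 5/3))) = Union(Interval.Ropen(3/47, 1/8), Range(0, 1, 1))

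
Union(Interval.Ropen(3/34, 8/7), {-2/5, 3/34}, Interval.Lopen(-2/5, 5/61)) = Union(Interval(-2/5, 5/61), Interval.Ropen(3/34, 8/7))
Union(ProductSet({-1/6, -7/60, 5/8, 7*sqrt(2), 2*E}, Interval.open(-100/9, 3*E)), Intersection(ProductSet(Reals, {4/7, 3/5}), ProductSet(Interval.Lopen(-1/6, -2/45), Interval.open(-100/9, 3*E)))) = Union(ProductSet({-1/6, -7/60, 5/8, 7*sqrt(2), 2*E}, Interval.open(-100/9, 3*E)), ProductSet(Interval.Lopen(-1/6, -2/45), {4/7, 3/5}))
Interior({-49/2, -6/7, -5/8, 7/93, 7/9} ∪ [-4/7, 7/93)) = (-4/7, 7/93)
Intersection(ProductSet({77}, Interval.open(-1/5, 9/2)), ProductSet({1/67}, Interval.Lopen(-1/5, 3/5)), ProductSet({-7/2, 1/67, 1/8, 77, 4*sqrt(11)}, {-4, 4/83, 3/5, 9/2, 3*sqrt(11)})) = EmptySet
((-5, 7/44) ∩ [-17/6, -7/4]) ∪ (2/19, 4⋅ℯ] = [-17/6, -7/4] ∪ (2/19, 4⋅ℯ]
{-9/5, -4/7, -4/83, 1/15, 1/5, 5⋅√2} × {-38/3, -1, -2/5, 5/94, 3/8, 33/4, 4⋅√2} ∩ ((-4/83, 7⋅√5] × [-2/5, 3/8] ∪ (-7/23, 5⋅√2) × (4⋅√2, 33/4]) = ({-4/83, 1/15, 1/5} × {33/4}) ∪ ({1/15, 1/5, 5⋅√2} × {-2/5, 5/94, 3/8})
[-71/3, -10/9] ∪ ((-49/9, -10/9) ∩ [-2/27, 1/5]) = [-71/3, -10/9]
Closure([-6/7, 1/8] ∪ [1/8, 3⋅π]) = [-6/7, 3⋅π]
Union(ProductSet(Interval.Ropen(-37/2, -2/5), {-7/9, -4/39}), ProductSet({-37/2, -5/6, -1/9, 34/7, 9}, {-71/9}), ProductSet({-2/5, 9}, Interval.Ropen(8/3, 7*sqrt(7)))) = Union(ProductSet({-2/5, 9}, Interval.Ropen(8/3, 7*sqrt(7))), ProductSet({-37/2, -5/6, -1/9, 34/7, 9}, {-71/9}), ProductSet(Interval.Ropen(-37/2, -2/5), {-7/9, -4/39}))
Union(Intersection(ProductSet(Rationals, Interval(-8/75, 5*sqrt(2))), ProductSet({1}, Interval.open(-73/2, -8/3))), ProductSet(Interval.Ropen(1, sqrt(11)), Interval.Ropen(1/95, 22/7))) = ProductSet(Interval.Ropen(1, sqrt(11)), Interval.Ropen(1/95, 22/7))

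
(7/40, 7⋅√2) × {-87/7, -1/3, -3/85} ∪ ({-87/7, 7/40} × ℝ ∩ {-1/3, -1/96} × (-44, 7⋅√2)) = (7/40, 7⋅√2) × {-87/7, -1/3, -3/85}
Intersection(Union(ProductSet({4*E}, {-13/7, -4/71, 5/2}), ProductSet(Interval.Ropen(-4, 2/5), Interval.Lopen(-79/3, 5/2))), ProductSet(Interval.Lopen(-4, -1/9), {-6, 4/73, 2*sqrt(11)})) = ProductSet(Interval.Lopen(-4, -1/9), {-6, 4/73})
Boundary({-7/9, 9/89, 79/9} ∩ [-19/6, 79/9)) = {-7/9, 9/89}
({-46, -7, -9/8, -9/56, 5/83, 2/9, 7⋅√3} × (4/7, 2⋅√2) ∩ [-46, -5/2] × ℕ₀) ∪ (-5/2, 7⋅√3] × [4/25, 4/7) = ({-46, -7} × {1, 2}) ∪ ((-5/2, 7⋅√3] × [4/25, 4/7))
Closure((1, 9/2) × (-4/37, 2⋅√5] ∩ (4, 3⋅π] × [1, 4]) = [4, 9/2] × [1, 4]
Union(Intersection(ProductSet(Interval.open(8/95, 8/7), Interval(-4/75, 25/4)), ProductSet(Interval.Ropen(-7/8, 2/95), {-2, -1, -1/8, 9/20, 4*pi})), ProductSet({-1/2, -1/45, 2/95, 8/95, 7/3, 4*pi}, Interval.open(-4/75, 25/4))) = ProductSet({-1/2, -1/45, 2/95, 8/95, 7/3, 4*pi}, Interval.open(-4/75, 25/4))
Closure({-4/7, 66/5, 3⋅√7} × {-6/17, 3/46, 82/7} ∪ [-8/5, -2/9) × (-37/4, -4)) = ({-8/5, -2/9} × [-37/4, -4]) ∪ ([-8/5, -2/9] × {-37/4, -4}) ∪ ([-8/5, -2/9) × (-37/4, -4)) ∪ ({-4/7, 66/5, 3⋅√7} × {-6/17, 3/46, 82/7})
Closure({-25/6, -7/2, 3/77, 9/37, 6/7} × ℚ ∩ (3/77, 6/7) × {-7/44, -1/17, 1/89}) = {9/37} × {-7/44, -1/17, 1/89}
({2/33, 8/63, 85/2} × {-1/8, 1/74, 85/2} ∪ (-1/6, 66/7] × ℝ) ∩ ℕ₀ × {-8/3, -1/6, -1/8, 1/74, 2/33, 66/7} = {0, 1, …, 9} × {-8/3, -1/6, -1/8, 1/74, 2/33, 66/7}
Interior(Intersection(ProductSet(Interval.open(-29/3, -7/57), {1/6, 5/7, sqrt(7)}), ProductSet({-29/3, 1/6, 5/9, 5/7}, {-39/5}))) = EmptySet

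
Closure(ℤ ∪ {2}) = ℤ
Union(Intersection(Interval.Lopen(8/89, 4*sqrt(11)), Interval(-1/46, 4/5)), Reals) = Interval(-oo, oo)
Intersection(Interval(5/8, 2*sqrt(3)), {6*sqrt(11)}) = EmptySet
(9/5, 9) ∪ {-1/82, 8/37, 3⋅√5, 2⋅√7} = {-1/82, 8/37} ∪ (9/5, 9)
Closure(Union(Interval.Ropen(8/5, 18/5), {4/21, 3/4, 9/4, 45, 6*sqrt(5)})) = Union({4/21, 3/4, 45, 6*sqrt(5)}, Interval(8/5, 18/5))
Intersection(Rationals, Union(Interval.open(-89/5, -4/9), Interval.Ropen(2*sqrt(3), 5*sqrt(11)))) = Union(Intersection(Interval.open(-89/5, -4/9), Rationals), Intersection(Interval.Ropen(2*sqrt(3), 5*sqrt(11)), Rationals))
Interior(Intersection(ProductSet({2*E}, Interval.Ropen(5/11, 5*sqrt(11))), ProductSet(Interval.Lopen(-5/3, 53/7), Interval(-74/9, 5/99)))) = EmptySet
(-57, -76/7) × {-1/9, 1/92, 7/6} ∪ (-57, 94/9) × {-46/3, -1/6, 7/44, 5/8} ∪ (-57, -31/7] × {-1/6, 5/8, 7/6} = ((-57, -76/7) × {-1/9, 1/92, 7/6}) ∪ ((-57, -31/7] × {-1/6, 5/8, 7/6}) ∪ ((-57, 94/9) × {-46/3, -1/6, 7/44, 5/8})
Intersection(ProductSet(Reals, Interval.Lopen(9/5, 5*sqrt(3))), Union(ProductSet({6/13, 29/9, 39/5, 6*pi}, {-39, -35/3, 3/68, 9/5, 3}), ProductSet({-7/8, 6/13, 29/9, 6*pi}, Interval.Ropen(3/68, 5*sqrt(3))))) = Union(ProductSet({-7/8, 6/13, 29/9, 6*pi}, Interval.open(9/5, 5*sqrt(3))), ProductSet({6/13, 29/9, 39/5, 6*pi}, {3}))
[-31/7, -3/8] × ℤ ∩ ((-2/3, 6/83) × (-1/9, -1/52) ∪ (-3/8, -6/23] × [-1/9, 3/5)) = ∅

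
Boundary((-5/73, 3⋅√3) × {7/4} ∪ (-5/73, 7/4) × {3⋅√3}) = ([-5/73, 7/4] × {3⋅√3}) ∪ ([-5/73, 3⋅√3] × {7/4})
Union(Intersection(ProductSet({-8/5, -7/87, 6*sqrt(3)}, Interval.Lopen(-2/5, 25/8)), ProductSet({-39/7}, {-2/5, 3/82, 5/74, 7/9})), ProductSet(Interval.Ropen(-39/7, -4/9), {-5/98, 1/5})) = ProductSet(Interval.Ropen(-39/7, -4/9), {-5/98, 1/5})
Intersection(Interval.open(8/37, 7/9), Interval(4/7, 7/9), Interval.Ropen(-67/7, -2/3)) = EmptySet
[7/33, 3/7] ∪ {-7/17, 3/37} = {-7/17, 3/37} ∪ [7/33, 3/7]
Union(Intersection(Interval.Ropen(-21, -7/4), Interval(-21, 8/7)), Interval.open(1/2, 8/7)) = Union(Interval.Ropen(-21, -7/4), Interval.open(1/2, 8/7))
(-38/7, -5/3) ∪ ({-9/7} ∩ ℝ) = (-38/7, -5/3) ∪ {-9/7}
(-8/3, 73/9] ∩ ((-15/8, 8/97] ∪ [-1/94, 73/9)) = (-15/8, 73/9)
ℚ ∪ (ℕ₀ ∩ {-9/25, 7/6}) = ℚ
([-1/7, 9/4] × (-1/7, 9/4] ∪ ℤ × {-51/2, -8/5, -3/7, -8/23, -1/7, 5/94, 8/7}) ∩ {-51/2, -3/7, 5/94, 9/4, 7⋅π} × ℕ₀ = {5/94, 9/4} × {0, 1, 2}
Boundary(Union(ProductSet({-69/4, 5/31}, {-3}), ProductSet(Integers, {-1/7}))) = Union(ProductSet({-69/4, 5/31}, {-3}), ProductSet(Integers, {-1/7}))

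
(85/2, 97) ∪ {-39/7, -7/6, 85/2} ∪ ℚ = ℚ ∪ [85/2, 97]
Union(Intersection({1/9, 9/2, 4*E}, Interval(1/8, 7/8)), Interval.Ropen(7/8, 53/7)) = Interval.Ropen(7/8, 53/7)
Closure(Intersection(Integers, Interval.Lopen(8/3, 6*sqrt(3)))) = Range(3, 11, 1)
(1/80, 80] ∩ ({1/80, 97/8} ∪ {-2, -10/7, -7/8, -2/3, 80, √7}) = {97/8, 80, √7}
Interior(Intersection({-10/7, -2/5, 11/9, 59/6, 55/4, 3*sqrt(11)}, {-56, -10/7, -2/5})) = EmptySet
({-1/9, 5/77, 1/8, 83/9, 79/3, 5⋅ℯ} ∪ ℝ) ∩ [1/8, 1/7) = [1/8, 1/7)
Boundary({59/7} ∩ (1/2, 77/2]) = {59/7}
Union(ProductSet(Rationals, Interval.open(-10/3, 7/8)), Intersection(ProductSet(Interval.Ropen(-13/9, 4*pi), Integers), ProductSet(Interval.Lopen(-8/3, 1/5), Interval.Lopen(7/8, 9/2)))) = Union(ProductSet(Interval(-13/9, 1/5), Range(1, 5, 1)), ProductSet(Rationals, Interval.open(-10/3, 7/8)))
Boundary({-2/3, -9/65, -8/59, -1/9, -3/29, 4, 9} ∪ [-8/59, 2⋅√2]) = {-2/3, -9/65, -8/59, 4, 9, 2⋅√2}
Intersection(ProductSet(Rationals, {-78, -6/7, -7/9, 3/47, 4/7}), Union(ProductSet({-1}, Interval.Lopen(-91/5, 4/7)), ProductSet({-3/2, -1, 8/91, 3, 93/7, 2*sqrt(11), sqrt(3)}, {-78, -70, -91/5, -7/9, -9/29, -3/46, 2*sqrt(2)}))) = Union(ProductSet({-1}, {-6/7, -7/9, 3/47, 4/7}), ProductSet({-3/2, -1, 8/91, 3, 93/7}, {-78, -7/9}))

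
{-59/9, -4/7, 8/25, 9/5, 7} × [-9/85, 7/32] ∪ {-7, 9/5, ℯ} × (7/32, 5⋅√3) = ({-59/9, -4/7, 8/25, 9/5, 7} × [-9/85, 7/32]) ∪ ({-7, 9/5, ℯ} × (7/32, 5⋅√3))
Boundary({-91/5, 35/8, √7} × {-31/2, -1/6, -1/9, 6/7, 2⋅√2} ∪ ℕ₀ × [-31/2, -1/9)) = (ℕ₀ × [-31/2, -1/9]) ∪ ({-91/5, 35/8, √7} × {-31/2, -1/6, -1/9, 6/7, 2⋅√2})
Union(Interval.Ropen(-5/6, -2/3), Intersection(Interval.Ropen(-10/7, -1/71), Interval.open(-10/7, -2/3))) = Interval.open(-10/7, -2/3)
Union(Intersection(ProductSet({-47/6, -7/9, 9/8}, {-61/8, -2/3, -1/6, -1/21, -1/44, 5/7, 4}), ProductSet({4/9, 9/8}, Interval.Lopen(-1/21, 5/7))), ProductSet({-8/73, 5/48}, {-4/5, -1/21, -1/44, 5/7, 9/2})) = Union(ProductSet({9/8}, {-1/44, 5/7}), ProductSet({-8/73, 5/48}, {-4/5, -1/21, -1/44, 5/7, 9/2}))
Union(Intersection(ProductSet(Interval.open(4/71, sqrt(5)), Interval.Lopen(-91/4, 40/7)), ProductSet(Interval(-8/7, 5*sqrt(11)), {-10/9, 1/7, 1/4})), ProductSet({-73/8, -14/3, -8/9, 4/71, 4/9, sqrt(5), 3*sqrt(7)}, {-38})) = Union(ProductSet({-73/8, -14/3, -8/9, 4/71, 4/9, sqrt(5), 3*sqrt(7)}, {-38}), ProductSet(Interval.open(4/71, sqrt(5)), {-10/9, 1/7, 1/4}))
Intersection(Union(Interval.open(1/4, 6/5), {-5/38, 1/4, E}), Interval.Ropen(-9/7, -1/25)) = {-5/38}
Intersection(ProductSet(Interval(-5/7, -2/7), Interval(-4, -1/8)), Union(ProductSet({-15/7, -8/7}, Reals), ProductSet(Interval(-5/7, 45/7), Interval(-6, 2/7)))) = ProductSet(Interval(-5/7, -2/7), Interval(-4, -1/8))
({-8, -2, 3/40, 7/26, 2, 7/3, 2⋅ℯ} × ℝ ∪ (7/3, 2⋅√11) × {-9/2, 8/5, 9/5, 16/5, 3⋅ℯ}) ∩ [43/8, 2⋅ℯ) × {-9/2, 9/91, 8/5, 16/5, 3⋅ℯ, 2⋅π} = [43/8, 2⋅ℯ) × {-9/2, 8/5, 16/5, 3⋅ℯ}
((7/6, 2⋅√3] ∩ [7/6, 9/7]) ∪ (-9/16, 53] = (-9/16, 53]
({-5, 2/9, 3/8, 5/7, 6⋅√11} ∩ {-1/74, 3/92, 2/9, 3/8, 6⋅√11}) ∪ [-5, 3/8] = [-5, 3/8] ∪ {6⋅√11}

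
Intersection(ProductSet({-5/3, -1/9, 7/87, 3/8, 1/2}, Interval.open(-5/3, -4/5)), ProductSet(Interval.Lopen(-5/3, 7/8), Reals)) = ProductSet({-1/9, 7/87, 3/8, 1/2}, Interval.open(-5/3, -4/5))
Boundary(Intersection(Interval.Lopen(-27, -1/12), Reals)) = {-27, -1/12}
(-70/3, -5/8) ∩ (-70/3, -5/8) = (-70/3, -5/8)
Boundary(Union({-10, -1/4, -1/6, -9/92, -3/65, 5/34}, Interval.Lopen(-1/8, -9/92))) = {-10, -1/4, -1/6, -1/8, -9/92, -3/65, 5/34}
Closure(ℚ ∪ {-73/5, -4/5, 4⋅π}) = ℝ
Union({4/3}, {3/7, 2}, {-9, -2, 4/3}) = {-9, -2, 3/7, 4/3, 2}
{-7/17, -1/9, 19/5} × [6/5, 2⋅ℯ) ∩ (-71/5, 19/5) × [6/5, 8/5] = {-7/17, -1/9} × [6/5, 8/5]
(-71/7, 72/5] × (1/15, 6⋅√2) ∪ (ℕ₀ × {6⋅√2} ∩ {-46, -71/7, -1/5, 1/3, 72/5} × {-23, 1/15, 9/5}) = (-71/7, 72/5] × (1/15, 6⋅√2)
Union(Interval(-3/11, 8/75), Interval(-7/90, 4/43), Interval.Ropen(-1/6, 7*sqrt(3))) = Interval.Ropen(-3/11, 7*sqrt(3))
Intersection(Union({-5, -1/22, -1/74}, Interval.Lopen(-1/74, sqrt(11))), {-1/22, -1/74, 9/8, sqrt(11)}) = {-1/22, -1/74, 9/8, sqrt(11)}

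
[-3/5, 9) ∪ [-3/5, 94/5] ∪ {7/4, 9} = [-3/5, 94/5]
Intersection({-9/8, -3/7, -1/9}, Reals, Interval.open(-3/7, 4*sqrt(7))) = {-1/9}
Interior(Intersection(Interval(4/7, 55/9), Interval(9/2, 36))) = Interval.open(9/2, 55/9)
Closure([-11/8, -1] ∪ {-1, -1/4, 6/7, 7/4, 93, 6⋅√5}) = [-11/8, -1] ∪ {-1/4, 6/7, 7/4, 93, 6⋅√5}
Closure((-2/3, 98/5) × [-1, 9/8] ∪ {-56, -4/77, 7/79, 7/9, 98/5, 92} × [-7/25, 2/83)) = ({-56, 98/5, 92} × [-7/25, 2/83]) ∪ ([-2/3, 98/5] × [-1, 9/8]) ∪ ({-56, -4/77, 7/79, 7/9, 98/5, 92} × [-7/25, 2/83))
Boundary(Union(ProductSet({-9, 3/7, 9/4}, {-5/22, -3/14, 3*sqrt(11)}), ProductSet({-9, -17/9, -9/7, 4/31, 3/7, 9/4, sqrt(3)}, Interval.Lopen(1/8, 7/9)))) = Union(ProductSet({-9, 3/7, 9/4}, {-5/22, -3/14, 3*sqrt(11)}), ProductSet({-9, -17/9, -9/7, 4/31, 3/7, 9/4, sqrt(3)}, Interval(1/8, 7/9)))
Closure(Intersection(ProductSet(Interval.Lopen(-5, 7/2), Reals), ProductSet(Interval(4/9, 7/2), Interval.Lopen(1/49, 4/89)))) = ProductSet(Interval(4/9, 7/2), Interval(1/49, 4/89))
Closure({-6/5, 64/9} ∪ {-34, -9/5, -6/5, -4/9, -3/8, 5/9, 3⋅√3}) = {-34, -9/5, -6/5, -4/9, -3/8, 5/9, 64/9, 3⋅√3}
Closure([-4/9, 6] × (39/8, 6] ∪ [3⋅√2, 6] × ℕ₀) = ([-4/9, 6] × [39/8, 6]) ∪ ([3⋅√2, 6] × ℕ₀)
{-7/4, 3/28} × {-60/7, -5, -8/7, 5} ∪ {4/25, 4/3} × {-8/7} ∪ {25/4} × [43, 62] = ({4/25, 4/3} × {-8/7}) ∪ ({25/4} × [43, 62]) ∪ ({-7/4, 3/28} × {-60/7, -5, -8/7, 5})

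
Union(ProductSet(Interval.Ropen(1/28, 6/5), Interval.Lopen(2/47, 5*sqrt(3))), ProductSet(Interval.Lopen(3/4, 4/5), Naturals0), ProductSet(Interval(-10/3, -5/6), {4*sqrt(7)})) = Union(ProductSet(Interval(-10/3, -5/6), {4*sqrt(7)}), ProductSet(Interval.Ropen(1/28, 6/5), Interval.Lopen(2/47, 5*sqrt(3))), ProductSet(Interval.Lopen(3/4, 4/5), Naturals0))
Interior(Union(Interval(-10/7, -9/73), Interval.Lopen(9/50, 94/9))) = Union(Interval.open(-10/7, -9/73), Interval.open(9/50, 94/9))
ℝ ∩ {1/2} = {1/2}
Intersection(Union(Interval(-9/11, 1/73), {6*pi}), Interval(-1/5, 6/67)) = Interval(-1/5, 1/73)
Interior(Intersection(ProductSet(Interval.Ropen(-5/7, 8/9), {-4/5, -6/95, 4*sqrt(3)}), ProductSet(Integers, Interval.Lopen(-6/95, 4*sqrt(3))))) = EmptySet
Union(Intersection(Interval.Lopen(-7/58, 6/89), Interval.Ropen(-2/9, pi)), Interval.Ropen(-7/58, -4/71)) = Interval(-7/58, 6/89)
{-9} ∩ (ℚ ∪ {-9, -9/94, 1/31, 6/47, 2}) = {-9}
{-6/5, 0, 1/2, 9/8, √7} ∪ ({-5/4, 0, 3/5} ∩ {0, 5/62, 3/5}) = {-6/5, 0, 1/2, 3/5, 9/8, √7}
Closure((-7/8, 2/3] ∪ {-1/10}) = [-7/8, 2/3]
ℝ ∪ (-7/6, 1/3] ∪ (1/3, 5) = (-∞, ∞)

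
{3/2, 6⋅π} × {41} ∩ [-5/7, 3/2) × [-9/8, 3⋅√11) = ∅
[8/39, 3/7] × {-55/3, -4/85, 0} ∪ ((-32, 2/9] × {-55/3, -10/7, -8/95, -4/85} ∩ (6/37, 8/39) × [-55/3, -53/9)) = ((6/37, 8/39) × {-55/3}) ∪ ([8/39, 3/7] × {-55/3, -4/85, 0})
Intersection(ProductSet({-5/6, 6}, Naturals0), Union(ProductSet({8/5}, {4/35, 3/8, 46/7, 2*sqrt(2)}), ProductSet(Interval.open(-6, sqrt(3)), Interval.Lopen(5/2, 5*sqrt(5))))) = ProductSet({-5/6}, Range(3, 12, 1))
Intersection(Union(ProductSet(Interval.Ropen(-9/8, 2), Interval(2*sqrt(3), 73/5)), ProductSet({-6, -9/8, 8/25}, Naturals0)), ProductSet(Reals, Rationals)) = Union(ProductSet({-6, -9/8, 8/25}, Naturals0), ProductSet(Interval.Ropen(-9/8, 2), Intersection(Interval(2*sqrt(3), 73/5), Rationals)))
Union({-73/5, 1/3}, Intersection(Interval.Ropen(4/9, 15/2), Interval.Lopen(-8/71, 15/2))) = Union({-73/5, 1/3}, Interval.Ropen(4/9, 15/2))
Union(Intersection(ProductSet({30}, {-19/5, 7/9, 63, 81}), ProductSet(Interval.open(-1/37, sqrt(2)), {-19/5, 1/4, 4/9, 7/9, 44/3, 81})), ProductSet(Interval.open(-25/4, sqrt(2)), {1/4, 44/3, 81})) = ProductSet(Interval.open(-25/4, sqrt(2)), {1/4, 44/3, 81})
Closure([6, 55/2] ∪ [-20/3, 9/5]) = [-20/3, 9/5] ∪ [6, 55/2]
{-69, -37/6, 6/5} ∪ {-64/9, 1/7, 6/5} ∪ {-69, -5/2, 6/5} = {-69, -64/9, -37/6, -5/2, 1/7, 6/5}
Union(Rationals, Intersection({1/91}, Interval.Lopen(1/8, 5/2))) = Rationals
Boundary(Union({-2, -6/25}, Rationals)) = Reals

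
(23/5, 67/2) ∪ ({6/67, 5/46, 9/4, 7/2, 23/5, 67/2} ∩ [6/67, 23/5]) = {6/67, 5/46, 9/4, 7/2} ∪ [23/5, 67/2)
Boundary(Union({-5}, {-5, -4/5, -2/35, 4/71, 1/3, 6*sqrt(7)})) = {-5, -4/5, -2/35, 4/71, 1/3, 6*sqrt(7)}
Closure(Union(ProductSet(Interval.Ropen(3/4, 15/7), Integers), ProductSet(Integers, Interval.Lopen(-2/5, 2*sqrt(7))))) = Union(ProductSet(Integers, Interval(-2/5, 2*sqrt(7))), ProductSet(Interval(3/4, 15/7), Integers))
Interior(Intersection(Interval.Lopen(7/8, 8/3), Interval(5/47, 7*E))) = Interval.open(7/8, 8/3)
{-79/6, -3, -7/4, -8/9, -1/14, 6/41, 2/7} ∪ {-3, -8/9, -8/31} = {-79/6, -3, -7/4, -8/9, -8/31, -1/14, 6/41, 2/7}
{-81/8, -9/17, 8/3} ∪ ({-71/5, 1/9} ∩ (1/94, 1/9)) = {-81/8, -9/17, 8/3}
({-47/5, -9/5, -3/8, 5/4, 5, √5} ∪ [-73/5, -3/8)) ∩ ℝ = [-73/5, -3/8] ∪ {5/4, 5, √5}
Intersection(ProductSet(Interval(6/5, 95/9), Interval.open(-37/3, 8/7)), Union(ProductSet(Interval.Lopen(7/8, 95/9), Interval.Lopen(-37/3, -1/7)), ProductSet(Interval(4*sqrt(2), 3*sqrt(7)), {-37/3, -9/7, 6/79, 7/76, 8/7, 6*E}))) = Union(ProductSet(Interval(6/5, 95/9), Interval.Lopen(-37/3, -1/7)), ProductSet(Interval(4*sqrt(2), 3*sqrt(7)), {-9/7, 6/79, 7/76}))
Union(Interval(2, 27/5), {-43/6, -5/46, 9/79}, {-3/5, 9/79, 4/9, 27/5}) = Union({-43/6, -3/5, -5/46, 9/79, 4/9}, Interval(2, 27/5))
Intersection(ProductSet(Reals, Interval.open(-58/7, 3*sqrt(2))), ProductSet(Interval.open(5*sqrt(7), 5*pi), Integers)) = ProductSet(Interval.open(5*sqrt(7), 5*pi), Range(-8, 5, 1))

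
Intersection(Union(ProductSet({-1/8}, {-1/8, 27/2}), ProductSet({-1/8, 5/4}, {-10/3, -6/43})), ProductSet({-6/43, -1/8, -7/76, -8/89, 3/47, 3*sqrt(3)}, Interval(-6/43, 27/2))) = ProductSet({-1/8}, {-6/43, -1/8, 27/2})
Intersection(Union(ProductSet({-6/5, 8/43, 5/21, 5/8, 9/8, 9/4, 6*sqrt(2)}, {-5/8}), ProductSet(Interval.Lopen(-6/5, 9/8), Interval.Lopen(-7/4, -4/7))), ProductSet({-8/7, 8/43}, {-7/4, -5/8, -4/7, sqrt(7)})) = ProductSet({-8/7, 8/43}, {-5/8, -4/7})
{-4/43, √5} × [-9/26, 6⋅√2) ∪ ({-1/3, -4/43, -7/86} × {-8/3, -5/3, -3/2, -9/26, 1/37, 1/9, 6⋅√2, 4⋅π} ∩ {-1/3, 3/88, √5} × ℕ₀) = {-4/43, √5} × [-9/26, 6⋅√2)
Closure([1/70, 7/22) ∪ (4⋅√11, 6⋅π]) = [1/70, 7/22] ∪ [4⋅√11, 6⋅π]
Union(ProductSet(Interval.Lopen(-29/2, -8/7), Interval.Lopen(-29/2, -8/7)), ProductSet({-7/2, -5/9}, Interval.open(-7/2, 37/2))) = Union(ProductSet({-7/2, -5/9}, Interval.open(-7/2, 37/2)), ProductSet(Interval.Lopen(-29/2, -8/7), Interval.Lopen(-29/2, -8/7)))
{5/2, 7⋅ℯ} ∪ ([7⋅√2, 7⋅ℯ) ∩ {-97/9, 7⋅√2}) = {5/2, 7⋅√2, 7⋅ℯ}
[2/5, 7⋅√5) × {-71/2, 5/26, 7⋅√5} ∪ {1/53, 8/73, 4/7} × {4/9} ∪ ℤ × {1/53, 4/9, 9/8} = (ℤ × {1/53, 4/9, 9/8}) ∪ ({1/53, 8/73, 4/7} × {4/9}) ∪ ([2/5, 7⋅√5) × {-71/2, 5/26, 7⋅√5})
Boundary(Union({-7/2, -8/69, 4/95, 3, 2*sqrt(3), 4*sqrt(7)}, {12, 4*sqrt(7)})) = {-7/2, -8/69, 4/95, 3, 12, 2*sqrt(3), 4*sqrt(7)}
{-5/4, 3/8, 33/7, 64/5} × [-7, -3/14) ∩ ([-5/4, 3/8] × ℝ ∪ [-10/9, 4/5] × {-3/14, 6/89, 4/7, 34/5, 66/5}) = {-5/4, 3/8} × [-7, -3/14)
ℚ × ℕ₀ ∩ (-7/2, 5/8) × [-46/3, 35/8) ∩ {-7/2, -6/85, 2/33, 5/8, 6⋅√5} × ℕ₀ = {-6/85, 2/33} × {0, 1, …, 4}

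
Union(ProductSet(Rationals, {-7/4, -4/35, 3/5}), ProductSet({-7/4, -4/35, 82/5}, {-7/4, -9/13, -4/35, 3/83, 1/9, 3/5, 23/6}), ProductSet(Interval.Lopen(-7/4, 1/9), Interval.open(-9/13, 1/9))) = Union(ProductSet({-7/4, -4/35, 82/5}, {-7/4, -9/13, -4/35, 3/83, 1/9, 3/5, 23/6}), ProductSet(Interval.Lopen(-7/4, 1/9), Interval.open(-9/13, 1/9)), ProductSet(Rationals, {-7/4, -4/35, 3/5}))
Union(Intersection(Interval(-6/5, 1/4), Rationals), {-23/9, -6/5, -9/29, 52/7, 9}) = Union({-23/9, 52/7, 9}, Intersection(Interval(-6/5, 1/4), Rationals))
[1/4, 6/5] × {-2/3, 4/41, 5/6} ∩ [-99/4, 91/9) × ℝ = [1/4, 6/5] × {-2/3, 4/41, 5/6}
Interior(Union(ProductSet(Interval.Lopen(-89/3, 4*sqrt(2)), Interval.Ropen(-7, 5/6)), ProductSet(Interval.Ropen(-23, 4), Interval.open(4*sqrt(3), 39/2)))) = Union(ProductSet(Interval.open(-89/3, 4*sqrt(2)), Interval.open(-7, 5/6)), ProductSet(Interval.open(-23, 4), Interval.open(4*sqrt(3), 39/2)))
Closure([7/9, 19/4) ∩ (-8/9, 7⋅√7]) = [7/9, 19/4]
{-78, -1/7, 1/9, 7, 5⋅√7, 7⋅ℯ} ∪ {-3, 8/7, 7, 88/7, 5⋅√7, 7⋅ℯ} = {-78, -3, -1/7, 1/9, 8/7, 7, 88/7, 5⋅√7, 7⋅ℯ}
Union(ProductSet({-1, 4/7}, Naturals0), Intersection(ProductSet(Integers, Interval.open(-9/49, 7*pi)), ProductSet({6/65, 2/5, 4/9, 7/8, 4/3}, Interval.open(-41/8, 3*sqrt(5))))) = ProductSet({-1, 4/7}, Naturals0)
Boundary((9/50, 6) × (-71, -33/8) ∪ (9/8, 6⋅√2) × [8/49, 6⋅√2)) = ({9/50, 6} × [-71, -33/8]) ∪ ([9/50, 6] × {-71, -33/8}) ∪ ({9/8, 6⋅√2} × [8/49, 6⋅√2]) ∪ ([9/8, 6⋅√2] × {8/49, 6⋅√2})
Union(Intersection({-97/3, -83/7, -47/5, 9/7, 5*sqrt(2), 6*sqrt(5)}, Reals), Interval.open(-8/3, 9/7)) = Union({-97/3, -83/7, -47/5, 5*sqrt(2), 6*sqrt(5)}, Interval.Lopen(-8/3, 9/7))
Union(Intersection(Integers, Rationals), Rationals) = Rationals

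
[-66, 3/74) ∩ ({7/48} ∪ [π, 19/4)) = ∅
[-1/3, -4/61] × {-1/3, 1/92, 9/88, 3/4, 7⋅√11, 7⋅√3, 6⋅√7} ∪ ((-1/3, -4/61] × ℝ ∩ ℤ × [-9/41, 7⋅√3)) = [-1/3, -4/61] × {-1/3, 1/92, 9/88, 3/4, 7⋅√11, 7⋅√3, 6⋅√7}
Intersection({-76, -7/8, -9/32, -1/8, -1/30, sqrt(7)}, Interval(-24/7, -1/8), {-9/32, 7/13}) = {-9/32}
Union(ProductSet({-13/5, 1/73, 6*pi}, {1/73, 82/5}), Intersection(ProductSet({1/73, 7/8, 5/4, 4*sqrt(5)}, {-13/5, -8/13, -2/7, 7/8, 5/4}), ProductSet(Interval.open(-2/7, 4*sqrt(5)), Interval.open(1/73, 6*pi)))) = Union(ProductSet({-13/5, 1/73, 6*pi}, {1/73, 82/5}), ProductSet({1/73, 7/8, 5/4}, {7/8, 5/4}))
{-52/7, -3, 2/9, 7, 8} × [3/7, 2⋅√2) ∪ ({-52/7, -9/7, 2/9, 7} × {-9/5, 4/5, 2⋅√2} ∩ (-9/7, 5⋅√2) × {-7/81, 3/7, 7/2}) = {-52/7, -3, 2/9, 7, 8} × [3/7, 2⋅√2)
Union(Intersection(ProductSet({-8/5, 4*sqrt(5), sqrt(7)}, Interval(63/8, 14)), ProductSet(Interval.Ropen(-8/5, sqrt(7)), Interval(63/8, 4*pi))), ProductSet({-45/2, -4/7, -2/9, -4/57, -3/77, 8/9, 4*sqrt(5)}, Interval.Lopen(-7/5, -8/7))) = Union(ProductSet({-8/5}, Interval(63/8, 4*pi)), ProductSet({-45/2, -4/7, -2/9, -4/57, -3/77, 8/9, 4*sqrt(5)}, Interval.Lopen(-7/5, -8/7)))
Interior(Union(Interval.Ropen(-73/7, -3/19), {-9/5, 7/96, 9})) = Interval.open(-73/7, -3/19)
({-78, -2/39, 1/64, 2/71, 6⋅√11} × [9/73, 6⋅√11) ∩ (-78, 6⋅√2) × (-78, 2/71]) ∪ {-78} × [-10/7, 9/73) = {-78} × [-10/7, 9/73)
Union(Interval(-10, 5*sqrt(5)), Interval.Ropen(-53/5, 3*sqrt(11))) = Interval(-53/5, 5*sqrt(5))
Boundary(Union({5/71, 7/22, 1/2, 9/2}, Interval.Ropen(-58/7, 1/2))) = {-58/7, 1/2, 9/2}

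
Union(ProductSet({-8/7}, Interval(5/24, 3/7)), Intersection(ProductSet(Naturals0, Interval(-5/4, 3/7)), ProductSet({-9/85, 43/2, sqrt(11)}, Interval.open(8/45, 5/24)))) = ProductSet({-8/7}, Interval(5/24, 3/7))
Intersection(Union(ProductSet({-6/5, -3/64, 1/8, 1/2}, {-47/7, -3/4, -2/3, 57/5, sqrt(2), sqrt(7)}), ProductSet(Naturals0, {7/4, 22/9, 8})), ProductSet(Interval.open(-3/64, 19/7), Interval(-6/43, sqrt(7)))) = Union(ProductSet({1/8, 1/2}, {sqrt(2), sqrt(7)}), ProductSet(Range(0, 3, 1), {7/4, 22/9}))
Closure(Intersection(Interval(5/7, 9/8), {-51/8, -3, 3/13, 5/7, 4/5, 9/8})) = {5/7, 4/5, 9/8}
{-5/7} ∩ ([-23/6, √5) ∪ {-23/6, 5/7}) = {-5/7}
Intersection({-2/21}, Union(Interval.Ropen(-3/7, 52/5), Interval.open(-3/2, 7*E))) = {-2/21}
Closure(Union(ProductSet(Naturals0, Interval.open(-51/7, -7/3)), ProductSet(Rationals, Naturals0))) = Union(ProductSet(Naturals0, Interval(-51/7, -7/3)), ProductSet(Reals, Naturals0))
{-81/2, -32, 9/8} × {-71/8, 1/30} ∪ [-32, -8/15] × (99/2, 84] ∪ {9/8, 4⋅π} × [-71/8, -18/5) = ({-81/2, -32, 9/8} × {-71/8, 1/30}) ∪ ({9/8, 4⋅π} × [-71/8, -18/5)) ∪ ([-32, -8/15] × (99/2, 84])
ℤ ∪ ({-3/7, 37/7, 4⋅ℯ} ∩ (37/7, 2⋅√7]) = ℤ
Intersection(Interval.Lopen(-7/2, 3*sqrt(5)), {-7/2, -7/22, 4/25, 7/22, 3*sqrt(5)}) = {-7/22, 4/25, 7/22, 3*sqrt(5)}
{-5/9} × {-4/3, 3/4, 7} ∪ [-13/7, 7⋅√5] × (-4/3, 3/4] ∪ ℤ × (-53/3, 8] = ({-5/9} × {-4/3, 3/4, 7}) ∪ (ℤ × (-53/3, 8]) ∪ ([-13/7, 7⋅√5] × (-4/3, 3/4])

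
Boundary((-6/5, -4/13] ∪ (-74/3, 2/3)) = {-74/3, 2/3}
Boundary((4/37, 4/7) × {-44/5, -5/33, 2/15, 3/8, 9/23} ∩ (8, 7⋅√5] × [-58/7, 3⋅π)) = ∅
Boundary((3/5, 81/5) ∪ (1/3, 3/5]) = {1/3, 81/5}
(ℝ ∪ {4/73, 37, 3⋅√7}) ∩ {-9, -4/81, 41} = {-9, -4/81, 41}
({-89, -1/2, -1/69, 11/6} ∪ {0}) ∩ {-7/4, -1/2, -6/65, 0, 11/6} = {-1/2, 0, 11/6}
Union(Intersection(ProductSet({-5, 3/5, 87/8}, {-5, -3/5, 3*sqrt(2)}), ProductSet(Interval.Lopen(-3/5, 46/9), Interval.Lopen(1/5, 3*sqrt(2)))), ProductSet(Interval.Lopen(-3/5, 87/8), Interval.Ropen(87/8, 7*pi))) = Union(ProductSet({3/5}, {3*sqrt(2)}), ProductSet(Interval.Lopen(-3/5, 87/8), Interval.Ropen(87/8, 7*pi)))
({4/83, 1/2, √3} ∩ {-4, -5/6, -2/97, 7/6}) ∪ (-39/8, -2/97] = (-39/8, -2/97]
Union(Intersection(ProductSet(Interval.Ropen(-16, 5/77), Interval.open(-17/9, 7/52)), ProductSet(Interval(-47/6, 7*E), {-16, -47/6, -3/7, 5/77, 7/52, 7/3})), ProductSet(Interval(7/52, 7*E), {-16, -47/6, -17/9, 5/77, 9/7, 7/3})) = Union(ProductSet(Interval.Ropen(-47/6, 5/77), {-3/7, 5/77}), ProductSet(Interval(7/52, 7*E), {-16, -47/6, -17/9, 5/77, 9/7, 7/3}))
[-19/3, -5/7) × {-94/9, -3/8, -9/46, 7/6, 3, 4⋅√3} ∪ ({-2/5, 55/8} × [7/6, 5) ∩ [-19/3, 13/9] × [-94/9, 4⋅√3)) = ({-2/5} × [7/6, 5)) ∪ ([-19/3, -5/7) × {-94/9, -3/8, -9/46, 7/6, 3, 4⋅√3})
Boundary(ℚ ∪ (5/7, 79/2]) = (-∞, 5/7] ∪ [79/2, ∞)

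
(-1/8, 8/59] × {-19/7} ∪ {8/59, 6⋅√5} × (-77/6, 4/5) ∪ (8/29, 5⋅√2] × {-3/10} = ((-1/8, 8/59] × {-19/7}) ∪ ((8/29, 5⋅√2] × {-3/10}) ∪ ({8/59, 6⋅√5} × (-77/6, 4/5))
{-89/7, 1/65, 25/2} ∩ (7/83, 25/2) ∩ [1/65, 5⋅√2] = ∅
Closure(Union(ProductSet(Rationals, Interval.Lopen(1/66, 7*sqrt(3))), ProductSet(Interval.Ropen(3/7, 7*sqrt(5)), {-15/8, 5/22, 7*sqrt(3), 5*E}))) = Union(ProductSet(Interval(3/7, 7*sqrt(5)), {-15/8, 5/22, 7*sqrt(3), 5*E}), ProductSet(Reals, Interval(1/66, 7*sqrt(3))))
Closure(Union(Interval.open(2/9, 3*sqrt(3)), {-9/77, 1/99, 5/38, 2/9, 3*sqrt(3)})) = Union({-9/77, 1/99, 5/38}, Interval(2/9, 3*sqrt(3)))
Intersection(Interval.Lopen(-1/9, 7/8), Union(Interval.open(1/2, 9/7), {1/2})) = Interval(1/2, 7/8)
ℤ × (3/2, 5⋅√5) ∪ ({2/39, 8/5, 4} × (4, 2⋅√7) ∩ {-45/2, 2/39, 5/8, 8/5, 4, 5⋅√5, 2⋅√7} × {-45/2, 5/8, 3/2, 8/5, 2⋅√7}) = ℤ × (3/2, 5⋅√5)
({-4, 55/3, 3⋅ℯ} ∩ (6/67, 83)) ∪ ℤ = ℤ ∪ {55/3, 3⋅ℯ}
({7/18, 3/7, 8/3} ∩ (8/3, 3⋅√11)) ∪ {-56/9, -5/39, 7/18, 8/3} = {-56/9, -5/39, 7/18, 8/3}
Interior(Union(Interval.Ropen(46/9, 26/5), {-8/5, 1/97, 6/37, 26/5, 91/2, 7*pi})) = Interval.open(46/9, 26/5)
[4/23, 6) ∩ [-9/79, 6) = [4/23, 6)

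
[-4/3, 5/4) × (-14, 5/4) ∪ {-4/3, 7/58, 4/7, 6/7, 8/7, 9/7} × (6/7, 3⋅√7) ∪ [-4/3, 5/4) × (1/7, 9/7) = ([-4/3, 5/4) × (-14, 9/7)) ∪ ({-4/3, 7/58, 4/7, 6/7, 8/7, 9/7} × (6/7, 3⋅√7))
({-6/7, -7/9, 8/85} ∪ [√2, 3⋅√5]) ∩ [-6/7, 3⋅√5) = {-6/7, -7/9, 8/85} ∪ [√2, 3⋅√5)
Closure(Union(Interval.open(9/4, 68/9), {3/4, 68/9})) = Union({3/4}, Interval(9/4, 68/9))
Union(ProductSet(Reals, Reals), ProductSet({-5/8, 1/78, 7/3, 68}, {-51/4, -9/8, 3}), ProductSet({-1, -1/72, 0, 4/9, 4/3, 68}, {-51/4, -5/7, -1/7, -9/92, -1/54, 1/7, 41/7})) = ProductSet(Reals, Reals)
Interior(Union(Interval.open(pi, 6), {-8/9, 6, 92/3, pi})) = Interval.open(pi, 6)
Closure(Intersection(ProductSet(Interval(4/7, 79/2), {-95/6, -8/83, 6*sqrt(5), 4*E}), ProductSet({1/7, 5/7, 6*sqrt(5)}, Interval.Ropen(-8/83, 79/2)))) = ProductSet({5/7, 6*sqrt(5)}, {-8/83, 6*sqrt(5), 4*E})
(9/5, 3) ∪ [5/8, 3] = [5/8, 3]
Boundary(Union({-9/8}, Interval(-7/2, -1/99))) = {-7/2, -1/99}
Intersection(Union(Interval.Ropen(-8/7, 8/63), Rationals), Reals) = Union(Interval(-8/7, 8/63), Rationals)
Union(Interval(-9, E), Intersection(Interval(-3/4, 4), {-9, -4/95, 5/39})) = Interval(-9, E)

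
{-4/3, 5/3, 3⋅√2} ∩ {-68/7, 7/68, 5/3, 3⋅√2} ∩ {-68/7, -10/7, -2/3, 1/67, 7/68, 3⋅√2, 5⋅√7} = {3⋅√2}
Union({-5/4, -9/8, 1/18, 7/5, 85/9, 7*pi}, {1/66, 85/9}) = {-5/4, -9/8, 1/66, 1/18, 7/5, 85/9, 7*pi}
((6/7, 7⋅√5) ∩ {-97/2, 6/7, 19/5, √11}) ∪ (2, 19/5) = (2, 19/5]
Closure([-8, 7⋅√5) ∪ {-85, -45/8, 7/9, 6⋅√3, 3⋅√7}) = {-85} ∪ [-8, 7⋅√5]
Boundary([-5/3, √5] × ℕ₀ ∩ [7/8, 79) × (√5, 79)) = [7/8, √5] × {3, 4, …, 78}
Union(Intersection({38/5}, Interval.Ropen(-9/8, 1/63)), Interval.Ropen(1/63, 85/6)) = Interval.Ropen(1/63, 85/6)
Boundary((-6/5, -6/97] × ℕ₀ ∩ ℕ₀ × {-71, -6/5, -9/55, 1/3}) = ∅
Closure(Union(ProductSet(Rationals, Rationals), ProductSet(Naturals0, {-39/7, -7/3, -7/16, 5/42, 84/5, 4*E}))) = ProductSet(Reals, Reals)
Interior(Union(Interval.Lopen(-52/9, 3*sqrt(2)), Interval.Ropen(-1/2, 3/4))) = Interval.open(-52/9, 3*sqrt(2))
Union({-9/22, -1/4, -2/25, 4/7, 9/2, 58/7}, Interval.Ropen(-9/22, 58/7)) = Interval(-9/22, 58/7)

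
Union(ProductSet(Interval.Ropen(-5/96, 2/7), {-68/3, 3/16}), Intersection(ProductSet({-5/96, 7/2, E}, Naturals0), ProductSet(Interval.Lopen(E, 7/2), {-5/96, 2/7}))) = ProductSet(Interval.Ropen(-5/96, 2/7), {-68/3, 3/16})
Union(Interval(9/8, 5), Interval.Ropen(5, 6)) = Interval.Ropen(9/8, 6)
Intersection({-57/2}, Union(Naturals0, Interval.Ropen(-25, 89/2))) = EmptySet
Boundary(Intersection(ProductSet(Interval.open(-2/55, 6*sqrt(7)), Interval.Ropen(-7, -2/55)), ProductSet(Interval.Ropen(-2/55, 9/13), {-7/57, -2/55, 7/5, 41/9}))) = ProductSet(Interval(-2/55, 9/13), {-7/57})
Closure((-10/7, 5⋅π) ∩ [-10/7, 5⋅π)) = [-10/7, 5⋅π]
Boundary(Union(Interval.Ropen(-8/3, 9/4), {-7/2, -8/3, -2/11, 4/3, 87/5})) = {-7/2, -8/3, 9/4, 87/5}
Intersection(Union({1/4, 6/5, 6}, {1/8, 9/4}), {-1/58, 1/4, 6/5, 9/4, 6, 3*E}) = {1/4, 6/5, 9/4, 6}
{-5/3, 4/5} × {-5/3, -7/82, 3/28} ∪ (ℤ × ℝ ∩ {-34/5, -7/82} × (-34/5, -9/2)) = {-5/3, 4/5} × {-5/3, -7/82, 3/28}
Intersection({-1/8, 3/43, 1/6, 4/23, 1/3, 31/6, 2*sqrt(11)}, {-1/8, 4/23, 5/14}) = {-1/8, 4/23}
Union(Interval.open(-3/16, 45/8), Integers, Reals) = Interval(-oo, oo)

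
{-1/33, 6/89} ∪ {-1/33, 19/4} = {-1/33, 6/89, 19/4}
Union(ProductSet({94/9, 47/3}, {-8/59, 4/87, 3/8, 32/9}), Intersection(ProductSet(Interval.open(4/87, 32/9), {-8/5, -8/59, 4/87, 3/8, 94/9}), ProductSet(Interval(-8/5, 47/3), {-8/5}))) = Union(ProductSet({94/9, 47/3}, {-8/59, 4/87, 3/8, 32/9}), ProductSet(Interval.open(4/87, 32/9), {-8/5}))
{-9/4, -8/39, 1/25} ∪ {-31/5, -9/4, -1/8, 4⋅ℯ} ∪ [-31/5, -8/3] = [-31/5, -8/3] ∪ {-9/4, -8/39, -1/8, 1/25, 4⋅ℯ}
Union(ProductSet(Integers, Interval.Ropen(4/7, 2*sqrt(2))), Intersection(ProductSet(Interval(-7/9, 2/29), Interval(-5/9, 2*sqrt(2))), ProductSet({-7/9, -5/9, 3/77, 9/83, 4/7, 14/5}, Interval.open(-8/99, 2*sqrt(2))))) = Union(ProductSet({-7/9, -5/9, 3/77}, Interval.open(-8/99, 2*sqrt(2))), ProductSet(Integers, Interval.Ropen(4/7, 2*sqrt(2))))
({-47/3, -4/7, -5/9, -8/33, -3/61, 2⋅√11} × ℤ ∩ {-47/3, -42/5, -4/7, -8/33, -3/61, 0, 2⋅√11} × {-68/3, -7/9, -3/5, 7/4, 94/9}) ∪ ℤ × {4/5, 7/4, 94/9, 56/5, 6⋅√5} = ℤ × {4/5, 7/4, 94/9, 56/5, 6⋅√5}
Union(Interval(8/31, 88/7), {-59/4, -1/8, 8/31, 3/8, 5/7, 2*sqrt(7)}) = Union({-59/4, -1/8}, Interval(8/31, 88/7))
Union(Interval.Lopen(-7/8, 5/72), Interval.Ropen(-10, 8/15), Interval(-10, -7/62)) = Interval.Ropen(-10, 8/15)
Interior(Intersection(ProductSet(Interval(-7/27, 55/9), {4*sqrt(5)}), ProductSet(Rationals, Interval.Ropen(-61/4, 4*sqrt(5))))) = EmptySet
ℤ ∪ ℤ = ℤ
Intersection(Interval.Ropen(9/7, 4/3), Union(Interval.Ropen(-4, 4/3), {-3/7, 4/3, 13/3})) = Interval.Ropen(9/7, 4/3)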